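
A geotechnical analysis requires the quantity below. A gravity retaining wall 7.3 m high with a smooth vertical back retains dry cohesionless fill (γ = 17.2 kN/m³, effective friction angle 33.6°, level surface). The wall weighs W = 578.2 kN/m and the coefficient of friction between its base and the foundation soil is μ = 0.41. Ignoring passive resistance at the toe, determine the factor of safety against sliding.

K_a = tan²(45° − 33.6°/2) = 0.2875.
P_a = ½K_aγH² = 0.5×0.2875×17.2×7.3² = 131.8 kN/m, acting at H/3 = 2.433 m above the base.
FS_sliding = μW / P_a = 0.41×578.2 / 131.8 = 1.799.

1.80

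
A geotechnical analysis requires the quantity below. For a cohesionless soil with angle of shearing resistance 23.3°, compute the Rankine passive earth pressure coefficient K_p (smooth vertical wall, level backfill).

2.31

K_p = (1 + sin φ)/(1 − sin φ) = tan²(45° + 23.3°/2) = 2.309.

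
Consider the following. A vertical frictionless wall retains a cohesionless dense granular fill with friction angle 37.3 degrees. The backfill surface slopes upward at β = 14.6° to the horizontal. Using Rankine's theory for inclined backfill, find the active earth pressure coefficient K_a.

0.265

K_a = cos β · (cos β − √(cos²β − cos²φ)) / (cos β + √(cos²β − cos²φ)).
cos β = 0.9677, cos φ = 0.7955, √(cos²β − cos²φ) = 0.5511.
K_a = 0.9677 × (0.9677 − 0.5511)/(0.9677 + 0.5511) = 0.2655.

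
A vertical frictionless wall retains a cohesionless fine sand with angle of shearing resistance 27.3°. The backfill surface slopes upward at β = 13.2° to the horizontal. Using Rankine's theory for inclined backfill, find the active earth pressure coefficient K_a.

0.409

K_a = cos β · (cos β − √(cos²β − cos²φ)) / (cos β + √(cos²β − cos²φ)).
cos β = 0.9736, cos φ = 0.8886, √(cos²β − cos²φ) = 0.3978.
K_a = 0.9736 × (0.9736 − 0.3978)/(0.9736 + 0.3978) = 0.4088.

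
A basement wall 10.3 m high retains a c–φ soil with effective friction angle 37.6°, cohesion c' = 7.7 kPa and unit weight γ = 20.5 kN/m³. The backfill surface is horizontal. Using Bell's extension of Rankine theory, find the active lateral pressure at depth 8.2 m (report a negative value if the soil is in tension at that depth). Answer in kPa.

33.1 kPa

K_a = (1 − sin φ)/(1 + sin φ) = 0.2421.
σ_a = K_a γ z − 2c√K_a = 0.2421×20.5×8.2 − 2×7.7×0.4921 = 33.12 kPa.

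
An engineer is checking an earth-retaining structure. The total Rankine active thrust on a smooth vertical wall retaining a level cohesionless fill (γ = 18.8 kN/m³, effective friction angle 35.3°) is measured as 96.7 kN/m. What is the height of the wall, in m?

K_a = 0.2675. P_a = ½ K_a γ H² ⇒ H = √(2P_a/(K_a γ)).
H = √(2×96.7/(0.2675×18.8)) = 6.201 m.

6.20 m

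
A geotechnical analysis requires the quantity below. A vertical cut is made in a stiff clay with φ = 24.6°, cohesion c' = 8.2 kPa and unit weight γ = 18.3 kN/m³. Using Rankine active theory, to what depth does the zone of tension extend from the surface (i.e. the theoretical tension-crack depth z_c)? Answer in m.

K_a = tan²(45° − 24.6°/2) = 0.4121; √K_a = 0.6420.
The active pressure is zero where K_a γ z = 2c√K_a, so z_c = 2c/(γ√K_a) = 2×8.2/(18.3×0.6420) = 1.396 m.

1.40 m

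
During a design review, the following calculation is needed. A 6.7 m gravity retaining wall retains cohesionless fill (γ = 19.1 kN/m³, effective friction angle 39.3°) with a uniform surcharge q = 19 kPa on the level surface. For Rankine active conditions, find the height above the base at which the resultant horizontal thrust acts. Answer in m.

2.49 m

K_a = 0.2245.
Triangular part P₁ = ½K_aγH² = 96.22 at H/3 = 2.233 m; rectangular part P₂ = K_a q H = 28.57 at H/2 = 3.350 m.
ȳ = (P₁·2.233 + P₂·3.350)/(P₁+P₂) = 2.489 m.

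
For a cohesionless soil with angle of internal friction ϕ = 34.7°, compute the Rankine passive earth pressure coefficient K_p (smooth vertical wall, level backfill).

K_p = (1 + sin φ)/(1 − sin φ) = tan²(45° + 34.7°/2) = 3.643.

3.64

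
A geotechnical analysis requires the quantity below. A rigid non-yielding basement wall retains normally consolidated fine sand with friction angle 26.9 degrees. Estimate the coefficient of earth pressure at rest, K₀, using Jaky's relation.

0.548

K₀ = 1 − sin φ' = 1 − sin 26.9° = 0.5476.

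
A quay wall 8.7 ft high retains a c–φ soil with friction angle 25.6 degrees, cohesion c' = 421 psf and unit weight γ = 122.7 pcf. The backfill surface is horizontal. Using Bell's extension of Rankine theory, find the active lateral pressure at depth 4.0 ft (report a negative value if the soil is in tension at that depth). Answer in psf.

K_a = (1 − sin φ)/(1 + sin φ) = 0.3966.
σ_a = K_a γ z − 2c√K_a = 0.3966×122.7×4.0 − 2×421×0.6297 = -335.6 psf.

-336 psf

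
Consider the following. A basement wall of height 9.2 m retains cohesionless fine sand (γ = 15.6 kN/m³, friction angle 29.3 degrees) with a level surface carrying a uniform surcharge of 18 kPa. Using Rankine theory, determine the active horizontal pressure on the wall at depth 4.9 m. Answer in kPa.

K_a = (1 − sin φ)/(1 + sin φ) = 0.3428.
σ_v = γz + q = 15.6 × 4.9 + 18 = 94.44 kPa.
σ_h = K_a σ_v = 0.3428 × 94.44 = 32.38 kPa.

32.4 kPa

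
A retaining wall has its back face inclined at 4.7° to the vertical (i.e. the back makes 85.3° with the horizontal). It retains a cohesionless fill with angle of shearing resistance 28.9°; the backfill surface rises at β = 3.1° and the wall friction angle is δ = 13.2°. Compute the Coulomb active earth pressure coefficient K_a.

0.365

K_a = sin²(α+φ) / [sin²α · sin(α−δ) · (1 + √{sin(φ+δ)sin(φ−β) / (sin(α−δ)sin(α+β))})²].
With α = 85.3°, φ = 28.9°, δ = 13.2°, β = 3.1°: K_a = 0.3646.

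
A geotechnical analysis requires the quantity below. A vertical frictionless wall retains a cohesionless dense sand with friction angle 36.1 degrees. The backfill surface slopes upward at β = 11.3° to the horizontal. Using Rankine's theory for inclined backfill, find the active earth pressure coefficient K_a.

K_a = cos β · (cos β − √(cos²β − cos²φ)) / (cos β + √(cos²β − cos²φ)).
cos β = 0.9806, cos φ = 0.8080, √(cos²β − cos²φ) = 0.5557.
K_a = 0.9806 × (0.9806 − 0.5557)/(0.9806 + 0.5557) = 0.2713.

0.271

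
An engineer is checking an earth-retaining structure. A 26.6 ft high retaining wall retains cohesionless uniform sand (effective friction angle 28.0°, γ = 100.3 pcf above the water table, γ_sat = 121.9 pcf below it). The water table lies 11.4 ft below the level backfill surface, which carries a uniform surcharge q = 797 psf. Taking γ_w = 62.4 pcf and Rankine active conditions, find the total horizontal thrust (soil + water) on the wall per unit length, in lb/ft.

26000 lb/ft

K_a = tan²(45° − φ/2) = 0.3610.
γ' = 121.9 − 62.4 = 59.50 pcf. h₂ = H − d_w = 15.2 ft.
σ'_h: at surface K_a·q = 287.7; at WT K_a(q+γd_w) = 700.6; at base K_a(q+γd_w+γ'h₂) = 1027 psf.
P₁ = ½(287.7+700.6)×11.4 = 5633; P₂ = ½(700.6+1027)×15.2 = 13130; P_w = ½γ_w h₂² = 7208.
Total = 5633+13130+7208 = 25970 lb/ft.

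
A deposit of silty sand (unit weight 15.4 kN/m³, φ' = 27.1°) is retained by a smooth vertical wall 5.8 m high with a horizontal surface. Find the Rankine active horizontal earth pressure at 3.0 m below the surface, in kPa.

K_a = (1 − sin φ)/(1 + sin φ) = 0.3741.
σ_h = K_a γ z = 0.3741 × 15.4 × 3.0 = 17.28 kPa.

17.3 kPa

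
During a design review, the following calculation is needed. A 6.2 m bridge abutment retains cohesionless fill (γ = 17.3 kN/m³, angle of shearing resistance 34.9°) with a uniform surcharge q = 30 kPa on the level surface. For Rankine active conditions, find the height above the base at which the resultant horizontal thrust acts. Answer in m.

K_a = 0.2721.
Triangular part P₁ = ½K_aγH² = 90.49 at H/3 = 2.067 m; rectangular part P₂ = K_a q H = 50.62 at H/2 = 3.100 m.
ȳ = (P₁·2.067 + P₂·3.100)/(P₁+P₂) = 2.437 m.

2.44 m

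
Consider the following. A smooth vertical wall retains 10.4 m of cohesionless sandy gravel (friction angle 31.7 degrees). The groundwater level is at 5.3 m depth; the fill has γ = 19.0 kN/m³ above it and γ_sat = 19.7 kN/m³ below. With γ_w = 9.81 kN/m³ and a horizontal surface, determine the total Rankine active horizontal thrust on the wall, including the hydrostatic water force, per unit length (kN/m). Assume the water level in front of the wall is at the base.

K_a = tan²(45° − φ/2) = 0.3111.
γ' = 19.7 − 9.81 = 9.890 kN/m³. Depth below WT = 5.1 m.
σ'_h at WT = K_a γ d_w = 31.32 kPa; at base = 31.32 + K_a γ' × 5.1 = 47.01 kPa.
P₁ (0–5.3 m) = ½×31.32×5.3 = 83.01. P₂ (5.3–10.4 m) = ½(31.32+47.01)×5.1 = 199.8.
P_w = ½ γ_w h₂² = 0.5×9.81×5.1² = 127.6. Total = 83.01+199.8+127.6 = 410.4 kN/m.

410 kN/m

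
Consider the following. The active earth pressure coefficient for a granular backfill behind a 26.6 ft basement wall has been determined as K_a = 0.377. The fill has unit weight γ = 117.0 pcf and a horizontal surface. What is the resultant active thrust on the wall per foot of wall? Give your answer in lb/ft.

15600 lb/ft

P = ½ K_a γ H² = 0.5 × 0.377 × 117.0 × 26.6² = 15600 lb/ft.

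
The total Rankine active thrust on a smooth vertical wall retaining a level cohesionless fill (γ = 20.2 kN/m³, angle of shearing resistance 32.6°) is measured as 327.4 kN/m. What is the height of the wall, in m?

K_a = 0.2997. P_a = ½ K_a γ H² ⇒ H = √(2P_a/(K_a γ)).
H = √(2×327.4/(0.2997×20.2)) = 10.40 m.

10.4 m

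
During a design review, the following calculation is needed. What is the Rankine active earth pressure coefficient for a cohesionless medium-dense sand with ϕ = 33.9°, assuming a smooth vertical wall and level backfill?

0.284

K_a = tan²(45° − φ/2) = tan²(28.05°) = 0.2839.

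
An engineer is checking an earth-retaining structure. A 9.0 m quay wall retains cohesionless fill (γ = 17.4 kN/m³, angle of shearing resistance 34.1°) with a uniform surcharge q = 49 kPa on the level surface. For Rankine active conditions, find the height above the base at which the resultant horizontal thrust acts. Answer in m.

3.58 m

K_a = 0.2815.
Triangular part P₁ = ½K_aγH² = 198.4 at H/3 = 3.000 m; rectangular part P₂ = K_a q H = 124.2 at H/2 = 4.500 m.
ȳ = (P₁·3.000 + P₂·4.500)/(P₁+P₂) = 3.577 m.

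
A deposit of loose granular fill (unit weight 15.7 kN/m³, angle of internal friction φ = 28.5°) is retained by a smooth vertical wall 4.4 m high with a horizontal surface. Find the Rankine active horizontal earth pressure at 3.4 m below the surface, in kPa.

18.9 kPa

K_a = (1 − sin φ)/(1 + sin φ) = 0.3540.
σ_h = K_a γ z = 0.3540 × 15.7 × 3.4 = 18.89 kPa.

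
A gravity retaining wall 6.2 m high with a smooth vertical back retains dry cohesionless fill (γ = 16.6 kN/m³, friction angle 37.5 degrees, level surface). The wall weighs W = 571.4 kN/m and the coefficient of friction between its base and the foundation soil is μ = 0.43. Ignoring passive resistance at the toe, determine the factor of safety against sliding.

K_a = tan²(45° − 37.5°/2) = 0.2432.
P_a = ½K_aγH² = 0.5×0.2432×16.6×6.2² = 77.59 kN/m, acting at H/3 = 2.067 m above the base.
FS_sliding = μW / P_a = 0.43×571.4 / 77.59 = 3.167.

3.17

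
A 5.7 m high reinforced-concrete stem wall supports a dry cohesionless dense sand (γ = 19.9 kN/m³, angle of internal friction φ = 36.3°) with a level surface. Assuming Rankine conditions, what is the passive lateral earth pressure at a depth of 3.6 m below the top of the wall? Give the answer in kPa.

280 kPa

K_p = (1 + sin φ)/(1 − sin φ) = 3.902.
σ_h = K_p γ z = 3.902 × 19.9 × 3.6 = 279.5 kPa.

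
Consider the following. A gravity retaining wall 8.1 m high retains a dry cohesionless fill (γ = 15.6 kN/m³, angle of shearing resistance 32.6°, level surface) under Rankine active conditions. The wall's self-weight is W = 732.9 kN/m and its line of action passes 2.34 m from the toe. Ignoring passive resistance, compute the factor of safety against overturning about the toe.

4.14

K_a = tan²(45° − 32.6°/2) = 0.2997.
P_a = ½K_aγH² = 0.5×0.2997×15.6×8.1² = 153.4 kN/m, acting at H/3 = 2.700 m above the base.
Overturning moment M_o = P_a × H/3 = 153.4 × 2.700 = 414.2.
Resisting moment M_r = W × 2.34 = 732.9 × 2.34 = 1715.
FS_overturning = M_r/M_o = 1715/414.2 = 4.141.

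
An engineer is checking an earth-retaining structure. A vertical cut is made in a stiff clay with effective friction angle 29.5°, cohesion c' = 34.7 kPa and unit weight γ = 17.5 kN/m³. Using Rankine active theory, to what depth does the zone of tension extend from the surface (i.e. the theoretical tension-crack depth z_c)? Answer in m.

6.80 m

K_a = tan²(45° − 29.5°/2) = 0.3401; √K_a = 0.5832.
The active pressure is zero where K_a γ z = 2c√K_a, so z_c = 2c/(γ√K_a) = 2×34.7/(17.5×0.5832) = 6.800 m.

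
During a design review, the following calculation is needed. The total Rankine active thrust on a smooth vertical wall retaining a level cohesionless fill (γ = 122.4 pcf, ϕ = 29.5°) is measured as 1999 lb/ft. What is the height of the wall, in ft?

K_a = 0.3401. P_a = ½ K_a γ H² ⇒ H = √(2P_a/(K_a γ)).
H = √(2×1999/(0.3401×122.4)) = 9.800 ft.

9.80 ft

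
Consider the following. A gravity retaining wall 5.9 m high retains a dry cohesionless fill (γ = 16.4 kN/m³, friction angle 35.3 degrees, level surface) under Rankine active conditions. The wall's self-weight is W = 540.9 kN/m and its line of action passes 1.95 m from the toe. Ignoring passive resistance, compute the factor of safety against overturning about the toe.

7.02

K_a = tan²(45° − 35.3°/2) = 0.2675.
P_a = ½K_aγH² = 0.5×0.2675×16.4×5.9² = 76.37 kN/m, acting at H/3 = 1.967 m above the base.
Overturning moment M_o = P_a × H/3 = 76.37 × 1.967 = 150.2.
Resisting moment M_r = W × 1.95 = 540.9 × 1.95 = 1055.
FS_overturning = M_r/M_o = 1055/150.2 = 7.023.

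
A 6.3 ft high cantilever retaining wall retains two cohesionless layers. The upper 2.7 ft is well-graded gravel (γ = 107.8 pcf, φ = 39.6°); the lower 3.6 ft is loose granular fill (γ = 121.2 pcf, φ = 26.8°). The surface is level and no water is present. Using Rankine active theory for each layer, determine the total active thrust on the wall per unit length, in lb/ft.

K_a1 = tan²(45°−39.6°/2) = 0.2214; K_a2 = tan²(45°−26.8°/2) = 0.3785.
Layer 1: σ at base = K_a1 γ₁ h₁ = 64.45 psf; P₁ = ½×64.45×2.7 = 87.01.
Layer 2: σ_v at top = γ₁h₁ = 291.1; σ_h top = K_a2×291.1 = 110.2; σ_h base = K_a2×(291.1+121.2×3.6) = 275.3.
P₂ = ½(110.2+275.3)×3.6 = 693.8. Total P_a = 87.01+693.8 = 780.8 lb/ft.

781 lb/ft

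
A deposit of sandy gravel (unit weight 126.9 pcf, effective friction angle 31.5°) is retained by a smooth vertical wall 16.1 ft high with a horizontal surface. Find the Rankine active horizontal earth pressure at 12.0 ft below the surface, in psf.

478 psf

K_a = (1 − sin φ)/(1 + sin φ) = 0.3136.
σ_h = K_a γ z = 0.3136 × 126.9 × 12.0 = 477.6 psf.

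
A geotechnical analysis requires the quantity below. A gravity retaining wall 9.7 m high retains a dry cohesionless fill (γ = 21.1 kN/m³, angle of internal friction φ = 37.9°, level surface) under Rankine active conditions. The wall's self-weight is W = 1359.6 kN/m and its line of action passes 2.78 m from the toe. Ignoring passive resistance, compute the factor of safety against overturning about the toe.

K_a = tan²(45° − 37.9°/2) = 0.2389.
P_a = ½K_aγH² = 0.5×0.2389×21.1×9.7² = 237.2 kN/m, acting at H/3 = 3.233 m above the base.
Overturning moment M_o = P_a × H/3 = 237.2 × 3.233 = 766.9.
Resisting moment M_r = W × 2.78 = 1359.6 × 2.78 = 3780.
FS_overturning = M_r/M_o = 3780/766.9 = 4.929.

4.93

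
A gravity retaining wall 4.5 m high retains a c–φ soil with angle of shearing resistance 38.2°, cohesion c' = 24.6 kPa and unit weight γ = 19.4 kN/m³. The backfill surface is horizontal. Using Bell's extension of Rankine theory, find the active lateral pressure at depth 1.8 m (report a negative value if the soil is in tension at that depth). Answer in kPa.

-15.7 kPa

K_a = (1 − sin φ)/(1 + sin φ) = 0.2358.
σ_a = K_a γ z − 2c√K_a = 0.2358×19.4×1.8 − 2×24.6×0.4856 = -15.66 kPa.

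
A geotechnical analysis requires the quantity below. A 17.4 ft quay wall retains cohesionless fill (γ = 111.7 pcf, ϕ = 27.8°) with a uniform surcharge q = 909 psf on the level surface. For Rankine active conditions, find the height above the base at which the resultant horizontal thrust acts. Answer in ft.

K_a = 0.3639.
Triangular part P₁ = ½K_aγH² = 6153 at H/3 = 5.800 ft; rectangular part P₂ = K_a q H = 5756 at H/2 = 8.700 ft.
ȳ = (P₁·5.800 + P₂·8.700)/(P₁+P₂) = 7.202 ft.

7.20 ft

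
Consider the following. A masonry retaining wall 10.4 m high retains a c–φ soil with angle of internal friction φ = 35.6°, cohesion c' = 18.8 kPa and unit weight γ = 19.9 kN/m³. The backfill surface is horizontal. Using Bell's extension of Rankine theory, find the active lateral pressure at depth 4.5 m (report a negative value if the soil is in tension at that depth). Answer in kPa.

4.33 kPa

K_a = (1 − sin φ)/(1 + sin φ) = 0.2641.
σ_a = K_a γ z − 2c√K_a = 0.2641×19.9×4.5 − 2×18.8×0.5139 = 4.329 kPa.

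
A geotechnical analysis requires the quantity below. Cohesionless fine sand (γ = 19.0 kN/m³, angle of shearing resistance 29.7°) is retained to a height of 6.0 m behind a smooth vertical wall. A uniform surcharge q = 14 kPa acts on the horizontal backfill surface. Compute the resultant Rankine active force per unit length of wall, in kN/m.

K_a = tan²(45° − φ/2) = 0.3374.
Soil triangle: ½ K_a γ H² = 0.5×0.3374×19.0×6.0² = 115.4 kN/m.
Surcharge rectangle: K_a q H = 0.3374×14×6.0 = 28.34 kN/m.
Total = 115.4 + 28.34 = 143.7 kN/m.

144 kN/m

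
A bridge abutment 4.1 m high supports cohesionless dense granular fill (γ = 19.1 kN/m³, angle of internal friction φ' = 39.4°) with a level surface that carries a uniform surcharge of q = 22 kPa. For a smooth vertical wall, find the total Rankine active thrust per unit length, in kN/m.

56.0 kN/m

K_a = tan²(45° − φ/2) = 0.2234.
Soil triangle: ½ K_a γ H² = 0.5×0.2234×19.1×4.1² = 35.87 kN/m.
Surcharge rectangle: K_a q H = 0.2234×22×4.1 = 20.15 kN/m.
Total = 35.87 + 20.15 = 56.03 kN/m.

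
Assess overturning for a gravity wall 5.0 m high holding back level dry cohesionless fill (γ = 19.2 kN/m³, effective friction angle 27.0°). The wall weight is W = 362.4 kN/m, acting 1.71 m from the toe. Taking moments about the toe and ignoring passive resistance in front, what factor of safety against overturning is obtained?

K_a = tan²(45° − 27.0°/2) = 0.3755.
P_a = ½K_aγH² = 0.5×0.3755×19.2×5.0² = 90.13 kN/m, acting at H/3 = 1.667 m above the base.
Overturning moment M_o = P_a × H/3 = 90.13 × 1.667 = 150.2.
Resisting moment M_r = W × 1.71 = 362.4 × 1.71 = 619.7.
FS_overturning = M_r/M_o = 619.7/150.2 = 4.126.

4.13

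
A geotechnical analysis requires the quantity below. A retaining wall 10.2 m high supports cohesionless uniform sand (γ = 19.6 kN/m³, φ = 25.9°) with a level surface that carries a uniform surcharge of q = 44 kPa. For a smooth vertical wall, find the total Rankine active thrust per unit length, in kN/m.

576 kN/m

K_a = tan²(45° − φ/2) = 0.3920.
Soil triangle: ½ K_a γ H² = 0.5×0.3920×19.6×10.2² = 399.7 kN/m.
Surcharge rectangle: K_a q H = 0.3920×44×10.2 = 175.9 kN/m.
Total = 399.7 + 175.9 = 575.6 kN/m.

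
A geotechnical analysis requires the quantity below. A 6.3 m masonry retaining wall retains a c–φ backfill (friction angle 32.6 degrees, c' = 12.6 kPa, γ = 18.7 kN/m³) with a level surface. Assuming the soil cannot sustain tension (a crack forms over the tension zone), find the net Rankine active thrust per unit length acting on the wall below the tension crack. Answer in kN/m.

41.3 kN/m

K_a = 0.2997; √K_a = 0.5475.
Tension-crack depth z_c = 2c/(γ√K_a) = 2×12.6/(18.7×0.5475) = 2.461 m.
σ_a at base = K_a γ H − 2c√K_a = 0.2997×18.7×6.3 − 2×12.6×0.5475 = 21.52 kPa.
P_a = ½ × 21.52 × (H − z_c) = 0.5×21.52×3.839 = 41.29 kN/m.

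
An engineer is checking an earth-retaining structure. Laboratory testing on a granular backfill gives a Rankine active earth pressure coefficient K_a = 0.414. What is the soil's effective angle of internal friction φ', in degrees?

24.5°

K_a = tan²(45° − φ/2) ⇒ 45° − φ/2 = arctan(√0.414) = 32.76°.
φ = 2(45° − 32.76°) = 24.48°.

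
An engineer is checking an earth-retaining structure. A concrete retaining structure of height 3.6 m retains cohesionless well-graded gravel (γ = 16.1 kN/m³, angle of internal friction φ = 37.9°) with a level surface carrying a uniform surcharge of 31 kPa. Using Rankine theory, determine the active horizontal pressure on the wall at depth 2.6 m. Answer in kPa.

K_a = (1 − sin φ)/(1 + sin φ) = 0.2389.
σ_v = γz + q = 16.1 × 2.6 + 31 = 72.86 kPa.
σ_h = K_a σ_v = 0.2389 × 72.86 = 17.41 kPa.

17.4 kPa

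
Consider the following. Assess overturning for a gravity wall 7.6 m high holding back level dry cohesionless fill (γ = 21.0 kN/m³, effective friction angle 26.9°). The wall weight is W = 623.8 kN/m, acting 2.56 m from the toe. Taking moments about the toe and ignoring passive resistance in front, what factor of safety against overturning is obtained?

2.76

K_a = tan²(45° − 26.9°/2) = 0.3770.
P_a = ½K_aγH² = 0.5×0.3770×21.0×7.6² = 228.6 kN/m, acting at H/3 = 2.533 m above the base.
Overturning moment M_o = P_a × H/3 = 228.6 × 2.533 = 579.2.
Resisting moment M_r = W × 2.56 = 623.8 × 2.56 = 1597.
FS_overturning = M_r/M_o = 1597/579.2 = 2.757.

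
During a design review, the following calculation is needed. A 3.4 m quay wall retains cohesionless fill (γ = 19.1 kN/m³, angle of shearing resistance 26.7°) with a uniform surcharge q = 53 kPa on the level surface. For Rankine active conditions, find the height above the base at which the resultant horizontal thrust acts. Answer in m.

1.48 m

K_a = 0.3800.
Triangular part P₁ = ½K_aγH² = 41.95 at H/3 = 1.133 m; rectangular part P₂ = K_a q H = 68.47 at H/2 = 1.700 m.
ȳ = (P₁·1.133 + P₂·1.700)/(P₁+P₂) = 1.485 m.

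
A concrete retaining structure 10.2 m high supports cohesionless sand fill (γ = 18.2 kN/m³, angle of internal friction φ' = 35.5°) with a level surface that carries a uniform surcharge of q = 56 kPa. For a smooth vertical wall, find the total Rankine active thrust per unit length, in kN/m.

403 kN/m

K_a = tan²(45° − φ/2) = 0.2653.
Soil triangle: ½ K_a γ H² = 0.5×0.2653×18.2×10.2² = 251.1 kN/m.
Surcharge rectangle: K_a q H = 0.2653×56×10.2 = 151.5 kN/m.
Total = 251.1 + 151.5 = 402.7 kN/m.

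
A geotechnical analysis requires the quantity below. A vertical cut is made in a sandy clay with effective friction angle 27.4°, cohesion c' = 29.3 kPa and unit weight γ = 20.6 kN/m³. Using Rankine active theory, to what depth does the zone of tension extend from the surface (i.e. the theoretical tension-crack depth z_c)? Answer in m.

K_a = tan²(45° − 27.4°/2) = 0.3697; √K_a = 0.6080.
The active pressure is zero where K_a γ z = 2c√K_a, so z_c = 2c/(γ√K_a) = 2×29.3/(20.6×0.6080) = 4.679 m.

4.68 m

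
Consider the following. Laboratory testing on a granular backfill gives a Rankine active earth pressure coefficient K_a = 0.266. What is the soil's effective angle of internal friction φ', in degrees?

K_a = tan²(45° − φ/2) ⇒ 45° − φ/2 = arctan(√0.266) = 27.28°.
φ = 2(45° − 27.28°) = 35.43°.

35.4°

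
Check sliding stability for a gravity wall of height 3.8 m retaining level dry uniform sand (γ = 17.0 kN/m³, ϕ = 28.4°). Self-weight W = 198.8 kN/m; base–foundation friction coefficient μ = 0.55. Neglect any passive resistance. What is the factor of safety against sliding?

2.51

K_a = tan²(45° − 28.4°/2) = 0.3554.
P_a = ½K_aγH² = 0.5×0.3554×17.0×3.8² = 43.62 kN/m, acting at H/3 = 1.267 m above the base.
FS_sliding = μW / P_a = 0.55×198.8 / 43.62 = 2.507.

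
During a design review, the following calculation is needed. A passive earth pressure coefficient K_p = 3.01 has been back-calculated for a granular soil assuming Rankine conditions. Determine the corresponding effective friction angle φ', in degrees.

30.1°

K_p = (1+sin φ)/(1−sin φ) ⇒ sin φ = (K_p − 1)/(K_p + 1) = 0.5012.
φ = arcsin(0.5012) = 30.08°.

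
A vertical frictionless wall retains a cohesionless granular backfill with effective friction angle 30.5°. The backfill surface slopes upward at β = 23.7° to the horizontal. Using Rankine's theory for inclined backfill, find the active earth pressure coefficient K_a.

K_a = cos β · (cos β − √(cos²β − cos²φ)) / (cos β + √(cos²β − cos²φ)).
cos β = 0.9157, cos φ = 0.8616, √(cos²β − cos²φ) = 0.3099.
K_a = 0.9157 × (0.9157 − 0.3099)/(0.9157 + 0.3099) = 0.4526.

0.453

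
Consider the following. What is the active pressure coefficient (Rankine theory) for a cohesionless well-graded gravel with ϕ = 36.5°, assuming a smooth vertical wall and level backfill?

0.254

K_a = (1 − sin φ)/(1 + sin φ) = (1 − sin 36.5°)/(1 + sin 36.5°) = 0.2541.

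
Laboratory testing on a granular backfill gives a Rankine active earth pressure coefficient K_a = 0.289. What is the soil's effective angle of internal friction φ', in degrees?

33.5°

K_a = tan²(45° − φ/2) ⇒ 45° − φ/2 = arctan(√0.289) = 28.26°.
φ = 2(45° − 28.26°) = 33.48°.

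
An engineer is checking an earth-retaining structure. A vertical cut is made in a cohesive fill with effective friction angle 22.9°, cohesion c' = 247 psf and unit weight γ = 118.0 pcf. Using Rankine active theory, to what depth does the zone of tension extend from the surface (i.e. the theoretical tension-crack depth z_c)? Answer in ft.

K_a = tan²(45° − 22.9°/2) = 0.4398; √K_a = 0.6631.
The active pressure is zero where K_a γ z = 2c√K_a, so z_c = 2c/(γ√K_a) = 2×247/(118.0×0.6631) = 6.313 ft.

6.31 ft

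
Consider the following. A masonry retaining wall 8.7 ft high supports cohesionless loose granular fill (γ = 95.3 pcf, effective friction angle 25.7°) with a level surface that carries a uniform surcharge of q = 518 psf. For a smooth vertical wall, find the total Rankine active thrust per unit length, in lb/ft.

K_a = tan²(45° − φ/2) = 0.3950.
Soil triangle: ½ K_a γ H² = 0.5×0.3950×95.3×8.7² = 1425 lb/ft.
Surcharge rectangle: K_a q H = 0.3950×518×8.7 = 1780 lb/ft.
Total = 1425 + 1780 = 3205 lb/ft.

3200 lb/ft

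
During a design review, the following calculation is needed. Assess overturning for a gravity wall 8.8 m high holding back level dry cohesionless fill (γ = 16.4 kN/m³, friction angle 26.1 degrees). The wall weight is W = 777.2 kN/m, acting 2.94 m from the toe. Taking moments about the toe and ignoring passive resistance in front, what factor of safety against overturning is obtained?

3.15

K_a = tan²(45° − 26.1°/2) = 0.3889.
P_a = ½K_aγH² = 0.5×0.3889×16.4×8.8² = 247.0 kN/m, acting at H/3 = 2.933 m above the base.
Overturning moment M_o = P_a × H/3 = 247.0 × 2.933 = 724.5.
Resisting moment M_r = W × 2.94 = 777.2 × 2.94 = 2285.
FS_overturning = M_r/M_o = 2285/724.5 = 3.154.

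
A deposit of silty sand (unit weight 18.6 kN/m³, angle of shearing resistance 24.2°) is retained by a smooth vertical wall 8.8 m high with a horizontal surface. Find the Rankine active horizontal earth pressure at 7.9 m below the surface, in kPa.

61.5 kPa

K_a = (1 − sin φ)/(1 + sin φ) = 0.4185.
σ_h = K_a γ z = 0.4185 × 18.6 × 7.9 = 61.50 kPa.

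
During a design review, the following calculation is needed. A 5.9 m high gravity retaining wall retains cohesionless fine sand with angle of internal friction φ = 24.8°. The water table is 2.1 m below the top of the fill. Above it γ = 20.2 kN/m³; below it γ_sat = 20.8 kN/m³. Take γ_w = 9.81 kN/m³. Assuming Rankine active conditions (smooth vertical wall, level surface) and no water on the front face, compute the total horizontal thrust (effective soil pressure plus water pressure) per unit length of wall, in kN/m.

187 kN/m

K_a = tan²(45° − φ/2) = 0.4090.
γ' = 20.8 − 9.81 = 10.99 kN/m³. Depth below WT = 3.8 m.
σ'_h at WT = K_a γ d_w = 17.35 kPa; at base = 17.35 + K_a γ' × 3.8 = 34.43 kPa.
P₁ (0–2.1 m) = ½×17.35×2.1 = 18.22. P₂ (2.1–5.9 m) = ½(17.35+34.43)×3.8 = 98.38.
P_w = ½ γ_w h₂² = 0.5×9.81×3.8² = 70.83. Total = 18.22+98.38+70.83 = 187.4 kN/m.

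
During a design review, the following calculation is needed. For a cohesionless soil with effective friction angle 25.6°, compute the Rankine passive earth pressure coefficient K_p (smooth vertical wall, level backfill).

2.52

K_p = (1 + sin φ)/(1 − sin φ) = tan²(45° + 25.6°/2) = 2.522.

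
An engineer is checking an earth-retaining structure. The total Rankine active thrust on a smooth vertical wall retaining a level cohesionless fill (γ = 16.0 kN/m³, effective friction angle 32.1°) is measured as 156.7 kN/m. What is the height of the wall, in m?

K_a = 0.3060. P_a = ½ K_a γ H² ⇒ H = √(2P_a/(K_a γ)).
H = √(2×156.7/(0.3060×16.0)) = 8.001 m.

8.00 m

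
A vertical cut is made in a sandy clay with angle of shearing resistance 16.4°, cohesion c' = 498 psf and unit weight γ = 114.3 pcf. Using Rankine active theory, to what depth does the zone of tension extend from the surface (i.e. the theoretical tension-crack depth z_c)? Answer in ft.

11.6 ft

K_a = tan²(45° − 16.4°/2) = 0.5596; √K_a = 0.7481.
The active pressure is zero where K_a γ z = 2c√K_a, so z_c = 2c/(γ√K_a) = 2×498/(114.3×0.7481) = 11.65 ft.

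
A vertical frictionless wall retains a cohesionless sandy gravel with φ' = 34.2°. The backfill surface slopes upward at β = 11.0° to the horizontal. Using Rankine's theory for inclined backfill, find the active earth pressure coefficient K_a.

0.294

K_a = cos β · (cos β − √(cos²β − cos²φ)) / (cos β + √(cos²β − cos²φ)).
cos β = 0.9816, cos φ = 0.8271, √(cos²β − cos²φ) = 0.5287.
K_a = 0.9816 × (0.9816 − 0.5287)/(0.9816 + 0.5287) = 0.2944.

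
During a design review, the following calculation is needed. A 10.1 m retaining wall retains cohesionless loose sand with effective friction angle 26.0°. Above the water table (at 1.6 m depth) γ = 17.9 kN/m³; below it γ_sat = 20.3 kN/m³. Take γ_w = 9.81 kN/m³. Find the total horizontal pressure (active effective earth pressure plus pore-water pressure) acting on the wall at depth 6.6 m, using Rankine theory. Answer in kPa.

K_a = (1 − sin φ)/(1 + sin φ) = 0.3905.
γ' = 20.3 − 9.81 = 10.49 kN/m³.
Effective vertical stress at 6.6 m: σ'_v = 17.9×1.6 + 10.49×5.00 = 81.09 kPa.
σ'_h = K_a σ'_v = 0.3905 × 81.09 = 31.66 kPa; u = γ_w × 5.00 = 49.05 kPa.
Total σ_h = 31.66 + 49.05 = 80.71 kPa.

80.7 kPa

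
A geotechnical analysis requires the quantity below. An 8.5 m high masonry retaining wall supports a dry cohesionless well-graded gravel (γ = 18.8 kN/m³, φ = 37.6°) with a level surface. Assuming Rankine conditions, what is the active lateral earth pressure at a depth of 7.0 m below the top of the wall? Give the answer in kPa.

K_a = (1 − sin φ)/(1 + sin φ) = 0.2421.
σ_h = K_a γ z = 0.2421 × 18.8 × 7.0 = 31.86 kPa.

31.9 kPa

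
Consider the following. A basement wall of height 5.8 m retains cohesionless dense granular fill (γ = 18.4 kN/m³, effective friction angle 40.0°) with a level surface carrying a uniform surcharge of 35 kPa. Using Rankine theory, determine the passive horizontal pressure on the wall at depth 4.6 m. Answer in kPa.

550 kPa

K_p = (1 + sin φ)/(1 − sin φ) = 4.599.
σ_v = γz + q = 18.4 × 4.6 + 35 = 119.6 kPa.
σ_h = K_p σ_v = 4.599 × 119.6 = 550.2 kPa.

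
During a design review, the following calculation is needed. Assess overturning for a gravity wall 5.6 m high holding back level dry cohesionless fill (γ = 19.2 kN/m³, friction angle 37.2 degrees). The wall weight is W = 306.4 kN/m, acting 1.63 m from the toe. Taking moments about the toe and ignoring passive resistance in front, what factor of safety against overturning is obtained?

K_a = tan²(45° − 37.2°/2) = 0.2464.
P_a = ½K_aγH² = 0.5×0.2464×19.2×5.6² = 74.19 kN/m, acting at H/3 = 1.867 m above the base.
Overturning moment M_o = P_a × H/3 = 74.19 × 1.867 = 138.5.
Resisting moment M_r = W × 1.63 = 306.4 × 1.63 = 499.4.
FS_overturning = M_r/M_o = 499.4/138.5 = 3.607.

3.61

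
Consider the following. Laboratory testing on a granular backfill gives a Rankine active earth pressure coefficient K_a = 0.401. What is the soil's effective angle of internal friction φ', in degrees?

K_a = tan²(45° − φ/2) ⇒ 45° − φ/2 = arctan(√0.401) = 32.34°.
φ = 2(45° − 32.34°) = 25.31°.

25.3°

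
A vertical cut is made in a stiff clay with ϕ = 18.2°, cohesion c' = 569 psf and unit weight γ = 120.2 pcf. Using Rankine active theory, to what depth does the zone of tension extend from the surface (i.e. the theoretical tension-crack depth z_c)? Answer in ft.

K_a = tan²(45° − 18.2°/2) = 0.5240; √K_a = 0.7239.
The active pressure is zero where K_a γ z = 2c√K_a, so z_c = 2c/(γ√K_a) = 2×569/(120.2×0.7239) = 13.08 ft.

13.1 ft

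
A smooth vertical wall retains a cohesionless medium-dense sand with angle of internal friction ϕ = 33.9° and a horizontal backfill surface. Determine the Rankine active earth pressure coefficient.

0.284

K_a = tan²(45° − φ/2) = tan²(28.05°) = 0.2839.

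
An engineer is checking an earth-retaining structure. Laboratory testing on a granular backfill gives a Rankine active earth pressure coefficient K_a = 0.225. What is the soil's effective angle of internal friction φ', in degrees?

K_a = tan²(45° − φ/2) ⇒ 45° − φ/2 = arctan(√0.225) = 25.38°.
φ = 2(45° − 25.38°) = 39.25°.

39.2°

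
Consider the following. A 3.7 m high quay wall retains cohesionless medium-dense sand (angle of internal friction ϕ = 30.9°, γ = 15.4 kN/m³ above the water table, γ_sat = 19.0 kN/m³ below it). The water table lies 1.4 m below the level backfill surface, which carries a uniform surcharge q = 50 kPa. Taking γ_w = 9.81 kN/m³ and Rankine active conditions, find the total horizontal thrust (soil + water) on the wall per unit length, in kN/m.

114 kN/m

K_a = tan²(45° − φ/2) = 0.3214.
γ' = 19.0 − 9.81 = 9.190 kN/m³. h₂ = H − d_w = 2.3 m.
σ'_h: at surface K_a·q = 16.07; at WT K_a(q+γd_w) = 23.00; at base K_a(q+γd_w+γ'h₂) = 29.79 kPa.
P₁ = ½(16.07+23.00)×1.4 = 27.35; P₂ = ½(23.00+29.79)×2.3 = 60.71; P_w = ½γ_w h₂² = 25.95.
Total = 27.35+60.71+25.95 = 114.0 kN/m.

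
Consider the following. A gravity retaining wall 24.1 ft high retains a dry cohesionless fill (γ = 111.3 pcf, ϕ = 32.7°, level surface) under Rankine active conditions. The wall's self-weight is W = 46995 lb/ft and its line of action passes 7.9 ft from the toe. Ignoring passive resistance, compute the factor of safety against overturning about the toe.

K_a = tan²(45° − 32.7°/2) = 0.2985.
P_a = ½K_aγH² = 0.5×0.2985×111.3×24.1² = 9648 lb/ft, acting at H/3 = 8.033 ft above the base.
Overturning moment M_o = P_a × H/3 = 9648 × 8.033 = 77510.
Resisting moment M_r = W × 7.9 = 46995 × 7.9 = 371300.
FS_overturning = M_r/M_o = 371300/77510 = 4.790.

4.79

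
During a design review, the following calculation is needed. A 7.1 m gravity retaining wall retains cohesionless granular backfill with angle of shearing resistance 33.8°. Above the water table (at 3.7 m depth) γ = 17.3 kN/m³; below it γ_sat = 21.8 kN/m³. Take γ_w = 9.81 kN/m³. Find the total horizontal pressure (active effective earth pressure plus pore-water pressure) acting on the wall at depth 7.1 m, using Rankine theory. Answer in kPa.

K_a = (1 − sin φ)/(1 + sin φ) = 0.2851.
γ' = 21.8 − 9.81 = 11.99 kN/m³.
Effective vertical stress at 7.1 m: σ'_v = 17.3×3.7 + 11.99×3.40 = 104.8 kPa.
σ'_h = K_a σ'_v = 0.2851 × 104.8 = 29.87 kPa; u = γ_w × 3.40 = 33.35 kPa.
Total σ_h = 29.87 + 33.35 = 63.23 kPa.

63.2 kPa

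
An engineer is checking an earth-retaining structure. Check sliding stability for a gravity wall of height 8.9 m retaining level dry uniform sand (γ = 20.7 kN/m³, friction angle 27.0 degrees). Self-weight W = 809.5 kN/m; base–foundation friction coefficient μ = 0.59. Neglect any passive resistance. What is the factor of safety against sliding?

K_a = tan²(45° − 27.0°/2) = 0.3755.
P_a = ½K_aγH² = 0.5×0.3755×20.7×8.9² = 307.9 kN/m, acting at H/3 = 2.967 m above the base.
FS_sliding = μW / P_a = 0.59×809.5 / 307.9 = 1.551.

1.55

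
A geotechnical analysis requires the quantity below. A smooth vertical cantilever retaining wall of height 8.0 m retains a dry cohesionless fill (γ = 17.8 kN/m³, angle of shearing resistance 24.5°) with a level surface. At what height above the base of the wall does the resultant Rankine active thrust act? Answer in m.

2.67 m

K_a = 0.4137.
The pressure distribution is triangular, so the resultant acts at H/3 above the base = 8.0/3 = 2.667 m.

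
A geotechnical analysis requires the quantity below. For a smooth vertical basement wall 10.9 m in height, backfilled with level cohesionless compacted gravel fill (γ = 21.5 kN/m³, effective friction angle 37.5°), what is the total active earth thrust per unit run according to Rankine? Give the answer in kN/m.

K_a = tan²(45° − φ/2) = 0.2432.
P_a = ½ K_a γ H² = 0.5 × 0.2432 × 21.5 × 10.9² = 310.6 kN/m.

311 kN/m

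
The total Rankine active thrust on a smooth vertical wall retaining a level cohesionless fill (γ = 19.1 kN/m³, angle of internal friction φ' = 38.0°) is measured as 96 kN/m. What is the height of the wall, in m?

6.50 m

K_a = 0.2379. P_a = ½ K_a γ H² ⇒ H = √(2P_a/(K_a γ)).
H = √(2×96/(0.2379×19.1)) = 6.501 m.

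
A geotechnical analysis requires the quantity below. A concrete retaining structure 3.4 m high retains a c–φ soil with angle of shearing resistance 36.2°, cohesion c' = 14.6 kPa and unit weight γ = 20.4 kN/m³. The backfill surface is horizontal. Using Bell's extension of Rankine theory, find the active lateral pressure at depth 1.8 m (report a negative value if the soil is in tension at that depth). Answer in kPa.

K_a = (1 − sin φ)/(1 + sin φ) = 0.2574.
σ_a = K_a γ z − 2c√K_a = 0.2574×20.4×1.8 − 2×14.6×0.5073 = -5.363 kPa.

-5.36 kPa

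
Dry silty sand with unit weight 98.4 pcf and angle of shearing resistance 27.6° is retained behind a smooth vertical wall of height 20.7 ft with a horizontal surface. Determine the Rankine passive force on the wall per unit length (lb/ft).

57500 lb/ft

K_p = tan²(45° + φ/2) = 2.726.
P_p = ½ K_p γ H² = 0.5 × 2.726 × 98.4 × 20.7² = 57480 lb/ft.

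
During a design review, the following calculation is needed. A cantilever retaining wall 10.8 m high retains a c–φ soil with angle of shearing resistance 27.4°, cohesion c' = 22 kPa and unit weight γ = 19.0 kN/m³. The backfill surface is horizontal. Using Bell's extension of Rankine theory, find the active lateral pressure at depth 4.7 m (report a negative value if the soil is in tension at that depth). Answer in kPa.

6.26 kPa

K_a = (1 − sin φ)/(1 + sin φ) = 0.3697.
σ_a = K_a γ z − 2c√K_a = 0.3697×19.0×4.7 − 2×22×0.6080 = 6.260 kPa.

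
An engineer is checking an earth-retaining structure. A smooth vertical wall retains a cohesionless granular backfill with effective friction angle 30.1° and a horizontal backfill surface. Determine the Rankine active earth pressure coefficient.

K_a = tan²(45° − φ/2) = tan²(29.95°) = 0.3320.

0.332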